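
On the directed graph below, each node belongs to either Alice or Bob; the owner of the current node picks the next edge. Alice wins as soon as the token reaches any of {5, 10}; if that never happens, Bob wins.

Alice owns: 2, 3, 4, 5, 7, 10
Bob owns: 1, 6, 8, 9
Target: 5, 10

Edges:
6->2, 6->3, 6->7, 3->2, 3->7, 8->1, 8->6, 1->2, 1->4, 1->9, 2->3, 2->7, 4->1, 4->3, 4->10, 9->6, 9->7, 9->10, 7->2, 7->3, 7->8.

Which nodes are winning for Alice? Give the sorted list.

A0 = {5, 10}
A1: add {4} — 4 (Alice) has 4→10.
A2 = A1; e.g. 1 (Bob) can still go to 2. Fixed point.
Alice's winning region = {4, 5, 10}.

4, 5, 10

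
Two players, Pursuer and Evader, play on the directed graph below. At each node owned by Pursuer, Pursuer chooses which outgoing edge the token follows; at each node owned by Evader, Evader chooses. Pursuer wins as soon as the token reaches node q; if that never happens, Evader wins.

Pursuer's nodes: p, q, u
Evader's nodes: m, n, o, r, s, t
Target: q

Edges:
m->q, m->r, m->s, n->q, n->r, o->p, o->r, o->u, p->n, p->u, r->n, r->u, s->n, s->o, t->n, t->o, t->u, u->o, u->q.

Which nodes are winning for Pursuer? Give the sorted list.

p, q, u

A0 = {q}
A1: add {u} — u (Pursuer) has u→q.
A2: add {p} — p (Pursuer) has p→u.
A3 = A2; e.g. m (Evader) can still go to r. Fixed point.
Pursuer's winning region = {p, q, u}.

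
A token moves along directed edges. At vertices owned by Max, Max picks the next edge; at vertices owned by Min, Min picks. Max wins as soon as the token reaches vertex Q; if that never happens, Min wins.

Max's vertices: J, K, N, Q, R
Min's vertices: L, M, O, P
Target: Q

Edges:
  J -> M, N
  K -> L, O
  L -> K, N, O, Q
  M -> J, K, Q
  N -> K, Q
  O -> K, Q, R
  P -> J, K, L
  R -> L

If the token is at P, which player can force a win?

A0 = {Q}
A1: add {N} — N (Max) has N→Q.
A2: add {J} — J (Max) has J→N.
A3 = A2; e.g. K (Max) has no edge into A2. Fixed point.
P never enters the attractor, so Min can avoid the target forever.

Min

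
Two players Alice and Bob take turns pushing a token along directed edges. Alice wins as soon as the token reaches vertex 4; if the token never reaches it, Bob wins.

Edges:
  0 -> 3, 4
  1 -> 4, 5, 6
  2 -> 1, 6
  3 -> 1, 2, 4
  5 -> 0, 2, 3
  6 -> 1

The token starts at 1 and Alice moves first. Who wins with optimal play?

Track states (vertex, player-to-move).
A0 = {(4,Alice), (4,Bob)}
A1: add {(0,Alice), (1,Alice), (3,Alice)}.
(1,Alice) ∈ A1 ⇒ Alice forces the target.

Alice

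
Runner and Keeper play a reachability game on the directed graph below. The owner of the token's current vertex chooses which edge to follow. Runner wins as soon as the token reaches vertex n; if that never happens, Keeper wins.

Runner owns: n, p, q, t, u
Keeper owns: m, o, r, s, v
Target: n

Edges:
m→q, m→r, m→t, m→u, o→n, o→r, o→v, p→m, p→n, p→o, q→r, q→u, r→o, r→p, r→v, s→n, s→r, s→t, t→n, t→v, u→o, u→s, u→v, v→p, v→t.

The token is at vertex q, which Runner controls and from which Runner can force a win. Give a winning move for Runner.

A0 = {n}
A1: add {p, t} — p (Runner) has p→n; t (Runner) has t→n.
A2: add {v} — v (Keeper): all of {p, t} already in.
A3: add {u} — u (Runner) has u→v.
A4: add {q} — q (Runner) has q→u.
A5 = A4; e.g. m (Keeper) can still go to r. Fixed point.
From q, successor u is in the attractor (rank 3); the other successor r is not.

u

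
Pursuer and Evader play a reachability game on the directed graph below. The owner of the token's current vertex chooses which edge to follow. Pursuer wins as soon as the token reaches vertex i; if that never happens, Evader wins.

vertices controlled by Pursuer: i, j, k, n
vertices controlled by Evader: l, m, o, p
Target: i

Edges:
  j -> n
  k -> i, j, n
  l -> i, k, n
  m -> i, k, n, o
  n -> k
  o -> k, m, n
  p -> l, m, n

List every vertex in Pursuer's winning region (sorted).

i, j, k, l, n

A0 = {i}
A1: add {k} — k (Pursuer) has k→i.
A2: add {n} — n (Pursuer) has n→k.
A3: add {j, l} — j (Pursuer) has j→n; l (Evader): all of {i, k, n} already in.
A4 = A3; e.g. m (Evader) can still go to o. Fixed point.
Pursuer's winning region = {i, j, k, l, n}.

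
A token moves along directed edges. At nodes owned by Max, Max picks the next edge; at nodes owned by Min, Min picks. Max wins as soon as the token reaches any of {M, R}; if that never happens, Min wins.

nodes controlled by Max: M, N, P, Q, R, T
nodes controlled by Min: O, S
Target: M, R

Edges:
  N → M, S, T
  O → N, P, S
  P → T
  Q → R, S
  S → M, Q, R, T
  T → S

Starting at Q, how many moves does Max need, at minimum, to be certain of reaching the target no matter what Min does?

A0 = {M, R}
A1: add {N, Q} — N (Max) has N→M; Q (Max) has Q→R.
A2 = A1; e.g. O (Min) can still go to P. Fixed point.
Q enters the attractor at level 1, so Max can force the target in 1 move from there.

1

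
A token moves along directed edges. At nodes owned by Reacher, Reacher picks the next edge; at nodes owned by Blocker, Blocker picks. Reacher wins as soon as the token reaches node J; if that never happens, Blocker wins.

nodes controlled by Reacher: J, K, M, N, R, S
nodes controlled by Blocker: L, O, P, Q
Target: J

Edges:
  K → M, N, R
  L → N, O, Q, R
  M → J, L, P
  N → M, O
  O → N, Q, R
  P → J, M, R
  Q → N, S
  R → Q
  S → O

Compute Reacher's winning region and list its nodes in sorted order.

A0 = {J}
A1: add {M} — M (Reacher) has M→J.
A2: add {K, N} — K (Reacher) has K→M; N (Reacher) has N→M.
A3 = A2; e.g. L (Blocker) can still go to O. Fixed point.
Reacher's winning region = {J, K, M, N}.

J, K, M, N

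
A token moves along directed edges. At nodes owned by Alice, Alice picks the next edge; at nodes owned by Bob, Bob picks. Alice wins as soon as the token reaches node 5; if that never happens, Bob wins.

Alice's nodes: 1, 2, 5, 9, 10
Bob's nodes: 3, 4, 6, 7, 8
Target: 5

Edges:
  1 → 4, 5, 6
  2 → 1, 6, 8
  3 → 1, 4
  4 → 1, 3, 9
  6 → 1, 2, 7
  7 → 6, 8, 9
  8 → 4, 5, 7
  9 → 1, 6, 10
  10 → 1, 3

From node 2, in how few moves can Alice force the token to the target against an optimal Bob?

A0 = {5}
A1: add {1} — 1 (Alice) has 1→5.
A2: add {2, 9, 10} — 2 (Alice) has 2→1; 9 (Alice) has 9→1; 10 (Alice) has 10→1.
A3 = A2; e.g. 3 (Bob) can still go to 4. Fixed point.
2 enters the attractor at level 2, so Alice can force the target in 2 moves from there.

2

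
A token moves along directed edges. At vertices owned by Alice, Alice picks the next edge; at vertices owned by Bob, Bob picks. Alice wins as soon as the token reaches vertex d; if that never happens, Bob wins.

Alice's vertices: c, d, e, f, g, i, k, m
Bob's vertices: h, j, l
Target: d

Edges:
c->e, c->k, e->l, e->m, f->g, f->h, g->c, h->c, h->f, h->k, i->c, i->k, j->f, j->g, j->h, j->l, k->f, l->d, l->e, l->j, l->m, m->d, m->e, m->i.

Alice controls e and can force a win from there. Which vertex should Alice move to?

A0 = {d}
A1: add {m} — m (Alice) has m→d.
A2: add {e} — e (Alice) has e→m.
A3: add {c} — c (Alice) has c→e.
A4: add {g, i} — g (Alice) has g→c; i (Alice) has i→c.
A5: add {f} — f (Alice) has f→g.
A6: add {k} — k (Alice) has k→f.
A7: add {h} — h (Bob): all of {c, f, k} already in.
A8 = A7; e.g. j (Bob) can still go to l. Fixed point.
From e, successor m is in the attractor (rank 1); the other successor l is not.

m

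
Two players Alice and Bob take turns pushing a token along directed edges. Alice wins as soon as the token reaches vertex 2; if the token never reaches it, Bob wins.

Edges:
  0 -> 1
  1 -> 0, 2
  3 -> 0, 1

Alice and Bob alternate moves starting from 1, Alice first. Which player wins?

Alice

Track states (vertex, player-to-move).
A0 = {(2,Alice), (2,Bob)}
A1: add {(1,Alice)}.
(1,Alice) ∈ A1 ⇒ Alice forces the target.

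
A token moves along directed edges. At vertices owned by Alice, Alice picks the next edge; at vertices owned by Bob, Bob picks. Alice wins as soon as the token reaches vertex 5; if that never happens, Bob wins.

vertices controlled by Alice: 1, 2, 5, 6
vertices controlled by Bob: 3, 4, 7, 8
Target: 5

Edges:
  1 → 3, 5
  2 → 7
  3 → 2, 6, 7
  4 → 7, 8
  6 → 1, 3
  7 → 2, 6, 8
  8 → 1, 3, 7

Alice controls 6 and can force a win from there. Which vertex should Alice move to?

1

A0 = {5}
A1: add {1} — 1 (Alice) has 1→5.
A2: add {6} — 6 (Alice) has 6→1.
A3 = A2; e.g. 2 (Alice) has no edge into A2. Fixed point.
From 6, successor 1 is in the attractor (rank 1); the other successor 3 is not.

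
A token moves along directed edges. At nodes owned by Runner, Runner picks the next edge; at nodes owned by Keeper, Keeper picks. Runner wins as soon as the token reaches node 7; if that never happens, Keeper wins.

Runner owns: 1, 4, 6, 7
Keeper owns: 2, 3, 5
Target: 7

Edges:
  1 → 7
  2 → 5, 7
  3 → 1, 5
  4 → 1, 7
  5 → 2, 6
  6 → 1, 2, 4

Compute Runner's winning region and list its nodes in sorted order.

1, 4, 6, 7

A0 = {7}
A1: add {1, 4} — 1 (Runner) has 1→7; 4 (Runner) has 4→7.
A2: add {6} — 6 (Runner) has 6→1.
A3 = A2; e.g. 2 (Keeper) can still go to 5. Fixed point.
Runner's winning region = {1, 4, 6, 7}.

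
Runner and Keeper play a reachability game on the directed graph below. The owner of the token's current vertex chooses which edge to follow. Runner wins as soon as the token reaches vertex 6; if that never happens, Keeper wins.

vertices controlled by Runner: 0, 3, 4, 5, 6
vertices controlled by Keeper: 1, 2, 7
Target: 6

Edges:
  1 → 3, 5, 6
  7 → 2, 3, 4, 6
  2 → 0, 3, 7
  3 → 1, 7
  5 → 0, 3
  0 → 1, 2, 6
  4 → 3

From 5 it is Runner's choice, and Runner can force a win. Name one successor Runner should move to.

A0 = {6}
A1: add {0} — 0 (Runner) has 0→6.
A2: add {5} — 5 (Runner) has 5→0.
A3 = A2; e.g. 1 (Keeper) can still go to 3. Fixed point.
From 5, successor 0 is in the attractor (rank 1); the other successor 3 is not.

0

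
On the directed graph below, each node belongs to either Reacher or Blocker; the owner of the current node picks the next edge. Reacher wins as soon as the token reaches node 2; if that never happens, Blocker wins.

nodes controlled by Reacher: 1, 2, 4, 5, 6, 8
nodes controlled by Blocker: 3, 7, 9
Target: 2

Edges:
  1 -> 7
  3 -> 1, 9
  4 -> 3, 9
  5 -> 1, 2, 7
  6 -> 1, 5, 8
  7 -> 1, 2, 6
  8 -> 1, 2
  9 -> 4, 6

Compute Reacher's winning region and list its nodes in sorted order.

2, 5, 6, 8

A0 = {2}
A1: add {5, 8} — 5 (Reacher) has 5→2; 8 (Reacher) has 8→2.
A2: add {6} — 6 (Reacher) has 6→5.
A3 = A2; e.g. 1 (Reacher) has no edge into A2. Fixed point.
Reacher's winning region = {2, 5, 6, 8}.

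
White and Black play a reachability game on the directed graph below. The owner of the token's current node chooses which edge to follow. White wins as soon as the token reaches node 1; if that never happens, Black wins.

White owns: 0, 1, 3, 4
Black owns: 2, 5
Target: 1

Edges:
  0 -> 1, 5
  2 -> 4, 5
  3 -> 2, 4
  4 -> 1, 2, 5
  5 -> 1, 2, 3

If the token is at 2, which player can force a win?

Black

A0 = {1}
A1: add {0, 4} — 0 (White) has 0→1; 4 (White) has 4→1.
A2: add {3} — 3 (White) has 3→4.
A3 = A2; e.g. 2 (Black) can still go to 5. Fixed point.
2 never enters the attractor, so Black can avoid the target forever.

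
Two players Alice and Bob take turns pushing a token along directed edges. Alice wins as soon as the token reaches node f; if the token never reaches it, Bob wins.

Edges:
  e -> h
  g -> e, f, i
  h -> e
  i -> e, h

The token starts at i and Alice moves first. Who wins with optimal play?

Bob

Track states (vertex, player-to-move).
A0 = {(f,Alice), (f,Bob)}
A1: add {(g,Alice)}.
A2 = A1; e.g. (e,Alice) stays out. (i,Alice) never enters ⇒ Bob avoids the target.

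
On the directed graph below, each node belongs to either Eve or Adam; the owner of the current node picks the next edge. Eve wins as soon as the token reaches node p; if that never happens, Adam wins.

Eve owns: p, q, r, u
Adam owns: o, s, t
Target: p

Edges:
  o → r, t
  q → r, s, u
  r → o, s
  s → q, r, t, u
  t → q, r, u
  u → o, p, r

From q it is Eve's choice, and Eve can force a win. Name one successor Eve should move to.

A0 = {p}
A1: add {u} — u (Eve) has u→p.
A2: add {q} — q (Eve) has q→u.
A3 = A2; e.g. o (Adam) can still go to r. Fixed point.
From q, successor u is in the attractor (rank 1); the other successors r, s are not.

u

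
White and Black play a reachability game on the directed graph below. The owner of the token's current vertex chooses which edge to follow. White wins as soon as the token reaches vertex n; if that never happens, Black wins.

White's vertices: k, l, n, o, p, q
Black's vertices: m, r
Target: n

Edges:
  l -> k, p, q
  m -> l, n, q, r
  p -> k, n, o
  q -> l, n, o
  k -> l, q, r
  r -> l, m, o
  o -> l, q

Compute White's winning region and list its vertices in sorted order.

A0 = {n}
A1: add {p, q} — p (White) has p→n; q (White) has q→n.
A2: add {k, l, o} — k (White) has k→q; l (White) has l→p; o (White) has o→q.
A3 = A2; e.g. m (Black) can still go to r. Fixed point.
White's winning region = {k, l, n, o, p, q}.

k, l, n, o, p, q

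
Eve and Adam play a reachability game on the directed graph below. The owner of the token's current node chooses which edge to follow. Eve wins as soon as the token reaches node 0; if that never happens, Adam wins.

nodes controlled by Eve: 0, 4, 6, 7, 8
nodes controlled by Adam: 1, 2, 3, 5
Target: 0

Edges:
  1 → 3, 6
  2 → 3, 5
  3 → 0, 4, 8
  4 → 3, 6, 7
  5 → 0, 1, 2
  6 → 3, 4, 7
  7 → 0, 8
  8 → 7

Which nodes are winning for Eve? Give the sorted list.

0, 1, 3, 4, 6, 7, 8

A0 = {0}
A1: add {7} — 7 (Eve) has 7→0.
A2: add {4, 6, 8} — 4 (Eve) has 4→7; 6 (Eve) has 6→7; 8 (Eve) has 8→7.
A3: add {3} — 3 (Adam): all of {0, 4, 8} already in.
A4: add {1} — 1 (Adam): all of {3, 6} already in.
A5 = A4; e.g. 2 (Adam) can still go to 5. Fixed point.
Eve's winning region = {0, 1, 3, 4, 6, 7, 8}.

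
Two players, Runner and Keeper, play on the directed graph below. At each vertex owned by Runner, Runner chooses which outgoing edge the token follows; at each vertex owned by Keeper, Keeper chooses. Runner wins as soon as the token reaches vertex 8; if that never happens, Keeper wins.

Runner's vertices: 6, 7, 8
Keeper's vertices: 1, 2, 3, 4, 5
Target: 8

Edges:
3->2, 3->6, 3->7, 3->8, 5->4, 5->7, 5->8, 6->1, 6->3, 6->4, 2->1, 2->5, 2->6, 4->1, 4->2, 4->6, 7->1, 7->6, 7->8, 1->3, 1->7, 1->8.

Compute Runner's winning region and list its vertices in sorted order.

7, 8

A0 = {8}
A1: add {7} — 7 (Runner) has 7→8.
A2 = A1; e.g. 1 (Keeper) can still go to 3. Fixed point.
Runner's winning region = {7, 8}.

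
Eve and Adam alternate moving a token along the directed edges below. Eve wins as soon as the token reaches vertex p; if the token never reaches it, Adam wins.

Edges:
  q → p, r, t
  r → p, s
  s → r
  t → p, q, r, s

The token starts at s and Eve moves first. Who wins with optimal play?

Track states (vertex, player-to-move).
A0 = {(p,Eve), (p,Adam)}
A1: add {(q,Eve), (r,Eve), (t,Eve)}.
A2: add {(q,Adam), (s,Adam)}.
A3 = A2; e.g. (r,Adam) stays out. (s,Eve) never enters ⇒ Adam avoids the target.

Adam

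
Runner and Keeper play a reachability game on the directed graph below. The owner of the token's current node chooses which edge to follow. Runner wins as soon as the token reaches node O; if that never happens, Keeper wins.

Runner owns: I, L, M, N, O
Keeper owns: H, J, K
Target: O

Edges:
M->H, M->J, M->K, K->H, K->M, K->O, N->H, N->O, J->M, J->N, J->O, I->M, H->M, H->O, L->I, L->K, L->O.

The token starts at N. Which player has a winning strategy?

A0 = {O}
A1: add {L, N} — L (Runner) has L→O; N (Runner) has N→O.
A2 = A1; e.g. H (Keeper) can still go to M. Fixed point.
N ∈ A1, so Runner can force the target.

Runner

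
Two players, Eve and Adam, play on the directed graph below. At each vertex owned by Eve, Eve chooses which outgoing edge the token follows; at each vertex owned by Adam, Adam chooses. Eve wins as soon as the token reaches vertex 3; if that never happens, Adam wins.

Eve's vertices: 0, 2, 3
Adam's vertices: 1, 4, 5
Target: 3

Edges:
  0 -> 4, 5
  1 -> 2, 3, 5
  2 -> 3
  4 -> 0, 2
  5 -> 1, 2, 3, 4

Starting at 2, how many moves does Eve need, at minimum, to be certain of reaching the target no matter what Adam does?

A0 = {3}
A1: add {2} — 2 (Eve) has 2→3.
A2 = A1; e.g. 0 (Eve) has no edge into A1. Fixed point.
2 enters the attractor at level 1, so Eve can force the target in 1 move from there.

1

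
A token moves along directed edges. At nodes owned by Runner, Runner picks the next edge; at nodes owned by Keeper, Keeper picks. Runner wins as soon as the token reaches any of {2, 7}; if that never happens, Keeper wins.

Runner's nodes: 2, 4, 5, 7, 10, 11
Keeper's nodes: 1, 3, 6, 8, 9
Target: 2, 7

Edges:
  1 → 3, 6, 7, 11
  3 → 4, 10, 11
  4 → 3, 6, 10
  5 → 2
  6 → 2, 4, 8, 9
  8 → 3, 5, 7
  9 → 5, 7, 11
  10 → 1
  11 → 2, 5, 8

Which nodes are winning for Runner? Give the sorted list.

A0 = {2, 7}
A1: add {5, 11} — 5 (Runner) has 5→2; 11 (Runner) has 11→2.
A2: add {9} — 9 (Keeper): all of {5, 7, 11} already in.
A3 = A2; e.g. 1 (Keeper) can still go to 3. Fixed point.
Runner's winning region = {2, 5, 7, 9, 11}.

2, 5, 7, 9, 11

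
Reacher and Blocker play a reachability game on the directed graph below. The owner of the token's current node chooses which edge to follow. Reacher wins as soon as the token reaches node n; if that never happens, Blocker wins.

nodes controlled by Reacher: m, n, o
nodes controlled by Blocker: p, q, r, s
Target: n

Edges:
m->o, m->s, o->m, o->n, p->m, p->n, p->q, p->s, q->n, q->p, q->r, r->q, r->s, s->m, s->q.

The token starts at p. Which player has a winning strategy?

Blocker

A0 = {n}
A1: add {o} — o (Reacher) has o→n.
A2: add {m} — m (Reacher) has m→o.
A3 = A2; e.g. p (Blocker) can still go to q. Fixed point.
p never enters the attractor, so Blocker can avoid the target forever.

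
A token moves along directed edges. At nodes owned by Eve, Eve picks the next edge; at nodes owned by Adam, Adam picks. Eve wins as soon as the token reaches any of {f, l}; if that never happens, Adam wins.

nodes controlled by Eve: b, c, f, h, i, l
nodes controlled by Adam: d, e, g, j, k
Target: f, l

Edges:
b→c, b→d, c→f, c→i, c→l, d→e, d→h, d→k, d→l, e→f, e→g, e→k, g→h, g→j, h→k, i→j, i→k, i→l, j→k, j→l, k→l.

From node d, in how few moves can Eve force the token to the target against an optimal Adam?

A0 = {f, l}
A1: add {c, i, k} — c (Eve) has c→f; i (Eve) has i→l; k (Adam): all of {l} already in.
A2: add {b, h, j} — b (Eve) has b→c; h (Eve) has h→k; j (Adam): all of {k, l} already in.
A3: add {g} — g (Adam): all of {h, j} already in.
A4: add {e} — e (Adam): all of {f, g, k} already in.
A5: add {d} — d (Adam): all of {e, h, k, l} already in.
A5 = all vertices. Fixed point.
d enters the attractor at level 5, so Eve can force the target in 5 moves from there.

5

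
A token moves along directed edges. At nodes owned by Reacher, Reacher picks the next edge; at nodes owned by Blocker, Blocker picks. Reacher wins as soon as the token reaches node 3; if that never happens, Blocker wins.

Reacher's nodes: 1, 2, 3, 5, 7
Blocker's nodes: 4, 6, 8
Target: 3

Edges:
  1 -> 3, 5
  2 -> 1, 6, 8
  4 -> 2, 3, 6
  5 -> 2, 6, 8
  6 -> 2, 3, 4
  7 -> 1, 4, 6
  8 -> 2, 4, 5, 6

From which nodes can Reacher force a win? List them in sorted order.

1, 2, 3, 5, 7

A0 = {3}
A1: add {1} — 1 (Reacher) has 1→3.
A2: add {2, 7} — 2 (Reacher) has 2→1; 7 (Reacher) has 7→1.
A3: add {5} — 5 (Reacher) has 5→2.
A4 = A3; e.g. 4 (Blocker) can still go to 6. Fixed point.
Reacher's winning region = {1, 2, 3, 5, 7}.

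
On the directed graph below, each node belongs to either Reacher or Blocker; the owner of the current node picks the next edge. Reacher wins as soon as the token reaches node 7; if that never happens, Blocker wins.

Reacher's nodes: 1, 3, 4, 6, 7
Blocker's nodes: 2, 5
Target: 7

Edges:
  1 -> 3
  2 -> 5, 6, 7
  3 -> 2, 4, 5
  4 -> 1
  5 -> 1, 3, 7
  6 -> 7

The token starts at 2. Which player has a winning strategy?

Blocker

A0 = {7}
A1: add {6} — 6 (Reacher) has 6→7.
A2 = A1; e.g. 1 (Reacher) has no edge into A1. Fixed point.
2 never enters the attractor, so Blocker can avoid the target forever.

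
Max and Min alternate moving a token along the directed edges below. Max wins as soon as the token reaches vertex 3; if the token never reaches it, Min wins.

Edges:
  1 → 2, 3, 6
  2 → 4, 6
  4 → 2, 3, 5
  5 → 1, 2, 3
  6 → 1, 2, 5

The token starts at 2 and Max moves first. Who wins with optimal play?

Min

Track states (vertex, player-to-move).
A0 = {(3,Max), (3,Min)}
A1: add {(1,Max), (4,Max), (5,Max)}.
A2 = A1; e.g. (1,Min) stays out. (2,Max) never enters ⇒ Min avoids the target.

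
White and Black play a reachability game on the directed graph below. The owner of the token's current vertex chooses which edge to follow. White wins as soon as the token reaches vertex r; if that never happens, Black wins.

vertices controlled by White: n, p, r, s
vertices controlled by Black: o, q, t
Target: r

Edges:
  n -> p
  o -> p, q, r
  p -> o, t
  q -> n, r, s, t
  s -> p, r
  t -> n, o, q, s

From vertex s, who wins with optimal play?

A0 = {r}
A1: add {s} — s (White) has s→r.
A2 = A1; e.g. n (White) has no edge into A1. Fixed point.
s ∈ A1, so White can force the target.

White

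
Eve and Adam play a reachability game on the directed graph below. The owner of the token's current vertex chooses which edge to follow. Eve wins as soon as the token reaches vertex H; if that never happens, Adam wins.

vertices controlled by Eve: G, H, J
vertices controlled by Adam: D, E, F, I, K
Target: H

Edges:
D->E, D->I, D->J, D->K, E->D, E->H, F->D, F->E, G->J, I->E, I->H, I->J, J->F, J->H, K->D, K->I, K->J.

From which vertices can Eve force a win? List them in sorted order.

G, H, J

A0 = {H}
A1: add {J} — J (Eve) has J→H.
A2: add {G} — G (Eve) has G→J.
A3 = A2; e.g. D (Adam) can still go to E. Fixed point.
Eve's winning region = {G, H, J}.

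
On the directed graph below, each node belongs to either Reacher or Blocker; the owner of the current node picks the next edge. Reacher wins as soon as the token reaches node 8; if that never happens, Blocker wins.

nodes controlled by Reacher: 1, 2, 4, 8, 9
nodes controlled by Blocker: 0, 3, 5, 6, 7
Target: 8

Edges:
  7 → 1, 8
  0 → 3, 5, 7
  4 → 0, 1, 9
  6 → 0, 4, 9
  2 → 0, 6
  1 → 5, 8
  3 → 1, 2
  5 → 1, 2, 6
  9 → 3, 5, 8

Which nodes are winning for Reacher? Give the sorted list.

A0 = {8}
A1: add {1, 9} — 1 (Reacher) has 1→8; 9 (Reacher) has 9→8.
A2: add {4, 7} — 4 (Reacher) has 4→1; 7 (Blocker): all of {1, 8} already in.
A3 = A2; e.g. 0 (Blocker) can still go to 3. Fixed point.
Reacher's winning region = {1, 4, 7, 8, 9}.

1, 4, 7, 8, 9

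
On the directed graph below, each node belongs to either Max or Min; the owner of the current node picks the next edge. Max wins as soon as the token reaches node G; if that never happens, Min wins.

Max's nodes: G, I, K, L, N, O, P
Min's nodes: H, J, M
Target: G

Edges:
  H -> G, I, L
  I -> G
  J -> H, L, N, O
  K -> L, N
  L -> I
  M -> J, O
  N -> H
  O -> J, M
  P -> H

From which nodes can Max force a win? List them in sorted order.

G, H, I, K, L, N, P

A0 = {G}
A1: add {I} — I (Max) has I→G.
A2: add {L} — L (Max) has L→I.
A3: add {H, K} — H (Min): all of {G, I, L} already in; K (Max) has K→L.
A4: add {N, P} — N (Max) has N→H; P (Max) has P→H.
A5 = A4; e.g. J (Min) can still go to O. Fixed point.
Max's winning region = {G, H, I, K, L, N, P}.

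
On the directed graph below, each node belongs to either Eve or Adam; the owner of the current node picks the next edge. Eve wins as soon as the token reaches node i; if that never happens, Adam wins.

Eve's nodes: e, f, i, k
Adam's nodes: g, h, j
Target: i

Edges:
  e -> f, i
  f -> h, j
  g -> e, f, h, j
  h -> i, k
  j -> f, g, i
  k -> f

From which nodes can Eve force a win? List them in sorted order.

A0 = {i}
A1: add {e} — e (Eve) has e→i.
A2 = A1; e.g. f (Eve) has no edge into A1. Fixed point.
Eve's winning region = {e, i}.

e, i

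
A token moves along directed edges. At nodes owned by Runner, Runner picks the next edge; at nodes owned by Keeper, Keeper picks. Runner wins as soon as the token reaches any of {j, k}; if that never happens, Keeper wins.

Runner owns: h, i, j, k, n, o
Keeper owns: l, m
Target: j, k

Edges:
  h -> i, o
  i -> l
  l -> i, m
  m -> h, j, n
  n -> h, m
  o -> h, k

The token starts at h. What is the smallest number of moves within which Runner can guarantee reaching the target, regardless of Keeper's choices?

2

A0 = {j, k}
A1: add {o} — o (Runner) has o→k.
A2: add {h} — h (Runner) has h→o.
h enters the attractor at level 2, so Runner can force the target in 2 moves from there.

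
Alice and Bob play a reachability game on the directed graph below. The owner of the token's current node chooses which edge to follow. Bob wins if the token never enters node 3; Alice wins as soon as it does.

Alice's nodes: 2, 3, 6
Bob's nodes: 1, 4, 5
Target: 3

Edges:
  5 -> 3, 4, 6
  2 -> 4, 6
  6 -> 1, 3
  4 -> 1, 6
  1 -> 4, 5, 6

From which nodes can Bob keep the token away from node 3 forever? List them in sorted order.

A0 = {3}
A1: add {6} — 6 (Alice) has 6→3.
A2: add {2} — 2 (Alice) has 2→6.
A3 = A2; e.g. 1 (Bob) can still go to 4. Fixed point.
Alice's attractor = {2, 3, 6}; Bob avoids the target exactly from the complement.

1, 4, 5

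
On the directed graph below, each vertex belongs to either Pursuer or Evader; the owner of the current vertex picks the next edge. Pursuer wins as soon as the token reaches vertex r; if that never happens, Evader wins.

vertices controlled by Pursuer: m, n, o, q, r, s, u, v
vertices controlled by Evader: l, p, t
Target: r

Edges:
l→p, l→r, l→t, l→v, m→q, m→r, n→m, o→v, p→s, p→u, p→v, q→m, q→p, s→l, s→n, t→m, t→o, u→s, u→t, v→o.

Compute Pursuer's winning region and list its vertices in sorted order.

A0 = {r}
A1: add {m} — m (Pursuer) has m→r.
A2: add {n, q} — n (Pursuer) has n→m; q (Pursuer) has q→m.
A3: add {s} — s (Pursuer) has s→n.
A4: add {u} — u (Pursuer) has u→s.
A5 = A4; e.g. l (Evader) can still go to p. Fixed point.
Pursuer's winning region = {m, n, q, r, s, u}.

m, n, q, r, s, u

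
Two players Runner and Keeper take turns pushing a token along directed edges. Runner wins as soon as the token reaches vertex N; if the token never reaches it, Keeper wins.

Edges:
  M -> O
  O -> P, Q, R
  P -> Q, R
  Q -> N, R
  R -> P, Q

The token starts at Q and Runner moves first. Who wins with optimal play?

Runner

Track states (vertex, player-to-move).
A0 = {(N,Runner), (N,Keeper)}
A1: add {(Q,Runner)}.
(Q,Runner) ∈ A1 ⇒ Runner forces the target.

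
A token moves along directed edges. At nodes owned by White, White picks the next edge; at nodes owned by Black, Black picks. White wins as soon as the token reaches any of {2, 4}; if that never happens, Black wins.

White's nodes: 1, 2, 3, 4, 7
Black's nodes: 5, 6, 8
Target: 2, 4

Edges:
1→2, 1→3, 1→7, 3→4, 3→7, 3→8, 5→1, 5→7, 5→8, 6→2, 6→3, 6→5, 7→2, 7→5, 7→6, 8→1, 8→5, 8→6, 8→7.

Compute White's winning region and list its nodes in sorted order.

A0 = {2, 4}
A1: add {1, 3, 7} — 1 (White) has 1→2; 3 (White) has 3→4; 7 (White) has 7→2.
A2 = A1; e.g. 5 (Black) can still go to 8. Fixed point.
White's winning region = {1, 2, 3, 4, 7}.

1, 2, 3, 4, 7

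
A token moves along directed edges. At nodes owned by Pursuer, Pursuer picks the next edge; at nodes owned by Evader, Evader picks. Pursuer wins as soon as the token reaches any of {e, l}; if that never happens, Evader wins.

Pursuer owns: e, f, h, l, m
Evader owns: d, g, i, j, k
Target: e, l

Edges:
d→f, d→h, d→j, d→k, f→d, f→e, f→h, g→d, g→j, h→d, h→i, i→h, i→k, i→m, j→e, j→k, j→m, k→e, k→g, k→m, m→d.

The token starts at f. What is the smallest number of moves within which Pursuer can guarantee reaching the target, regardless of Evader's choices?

1

A0 = {e, l}
A1: add {f} — f (Pursuer) has f→e.
A2 = A1; e.g. d (Evader) can still go to h. Fixed point.
f enters the attractor at level 1, so Pursuer can force the target in 1 move from there.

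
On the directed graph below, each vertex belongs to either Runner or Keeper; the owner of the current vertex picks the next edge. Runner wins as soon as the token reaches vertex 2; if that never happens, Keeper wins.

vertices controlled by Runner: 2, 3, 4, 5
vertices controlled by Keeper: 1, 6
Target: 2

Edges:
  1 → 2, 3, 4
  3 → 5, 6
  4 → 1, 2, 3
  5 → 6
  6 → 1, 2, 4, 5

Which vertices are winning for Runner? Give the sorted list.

2, 4

A0 = {2}
A1: add {4} — 4 (Runner) has 4→2.
A2 = A1; e.g. 1 (Keeper) can still go to 3. Fixed point.
Runner's winning region = {2, 4}.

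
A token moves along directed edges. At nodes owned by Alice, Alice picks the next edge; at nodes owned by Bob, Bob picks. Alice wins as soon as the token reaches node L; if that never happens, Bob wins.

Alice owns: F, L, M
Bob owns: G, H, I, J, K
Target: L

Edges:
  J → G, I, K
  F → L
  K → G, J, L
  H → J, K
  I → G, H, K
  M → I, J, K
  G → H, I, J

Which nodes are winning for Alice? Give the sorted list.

F, L

A0 = {L}
A1: add {F} — F (Alice) has F→L.
A2 = A1; e.g. G (Bob) can still go to H. Fixed point.
Alice's winning region = {F, L}.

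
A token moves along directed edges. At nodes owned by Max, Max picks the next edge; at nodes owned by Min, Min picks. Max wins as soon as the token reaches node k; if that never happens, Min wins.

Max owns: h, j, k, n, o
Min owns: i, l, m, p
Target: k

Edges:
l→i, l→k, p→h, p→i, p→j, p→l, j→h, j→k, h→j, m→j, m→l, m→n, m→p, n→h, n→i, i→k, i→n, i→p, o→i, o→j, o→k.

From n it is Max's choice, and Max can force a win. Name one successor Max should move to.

h

A0 = {k}
A1: add {j, o} — j (Max) has j→k; o (Max) has o→k.
A2: add {h} — h (Max) has h→j.
A3: add {n} — n (Max) has n→h.
A4 = A3; e.g. i (Min) can still go to p. Fixed point.
From n, successor h is in the attractor (rank 2); the other successor i is not.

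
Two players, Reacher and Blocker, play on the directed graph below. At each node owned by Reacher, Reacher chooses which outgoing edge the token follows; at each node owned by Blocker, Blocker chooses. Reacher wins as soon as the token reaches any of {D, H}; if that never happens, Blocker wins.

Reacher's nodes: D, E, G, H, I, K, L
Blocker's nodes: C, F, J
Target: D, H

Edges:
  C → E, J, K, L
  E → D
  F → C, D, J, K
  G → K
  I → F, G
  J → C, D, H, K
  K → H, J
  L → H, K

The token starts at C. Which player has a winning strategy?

A0 = {D, H}
A1: add {E, K, L} — E (Reacher) has E→D; K (Reacher) has K→H; L (Reacher) has L→H.
A2: add {G} — G (Reacher) has G→K.
A3: add {I} — I (Reacher) has I→G.
A4 = A3; e.g. C (Blocker) can still go to J. Fixed point.
C never enters the attractor, so Blocker can avoid the target forever.

Blocker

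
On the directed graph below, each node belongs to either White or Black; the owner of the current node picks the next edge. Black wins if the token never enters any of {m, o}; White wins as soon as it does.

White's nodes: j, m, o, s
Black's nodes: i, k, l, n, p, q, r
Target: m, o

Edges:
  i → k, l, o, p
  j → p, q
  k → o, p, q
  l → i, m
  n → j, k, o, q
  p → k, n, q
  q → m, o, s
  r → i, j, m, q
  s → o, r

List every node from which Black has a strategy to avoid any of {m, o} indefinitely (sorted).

i, k, l, n, p, r

A0 = {m, o}
A1: add {s} — s (White) has s→o.
A2: add {q} — q (Black): all of {m, o, s} already in.
A3: add {j} — j (White) has j→q.
A4 = A3; e.g. i (Black) can still go to k. Fixed point.
White's attractor = {j, m, o, q, s}; Black avoids the target exactly from the complement.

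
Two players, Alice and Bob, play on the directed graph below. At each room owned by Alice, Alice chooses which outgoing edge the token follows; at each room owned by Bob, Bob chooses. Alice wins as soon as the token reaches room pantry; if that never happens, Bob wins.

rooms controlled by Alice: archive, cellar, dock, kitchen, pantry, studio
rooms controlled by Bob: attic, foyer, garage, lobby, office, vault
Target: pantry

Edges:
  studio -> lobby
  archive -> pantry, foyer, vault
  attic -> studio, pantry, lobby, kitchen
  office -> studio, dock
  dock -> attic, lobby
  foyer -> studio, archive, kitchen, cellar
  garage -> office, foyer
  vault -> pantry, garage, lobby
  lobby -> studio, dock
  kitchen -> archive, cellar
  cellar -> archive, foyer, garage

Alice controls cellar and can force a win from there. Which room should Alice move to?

A0 = {pantry}
A1: add {archive} — archive (Alice) has archive→pantry.
A2: add {cellar, kitchen} — kitchen (Alice) has kitchen→archive; cellar (Alice) has cellar→archive.
A3 = A2; e.g. studio (Alice) has no edge into A2. Fixed point.
From cellar, successor archive is in the attractor (rank 1); the other successors foyer, garage are not.

archive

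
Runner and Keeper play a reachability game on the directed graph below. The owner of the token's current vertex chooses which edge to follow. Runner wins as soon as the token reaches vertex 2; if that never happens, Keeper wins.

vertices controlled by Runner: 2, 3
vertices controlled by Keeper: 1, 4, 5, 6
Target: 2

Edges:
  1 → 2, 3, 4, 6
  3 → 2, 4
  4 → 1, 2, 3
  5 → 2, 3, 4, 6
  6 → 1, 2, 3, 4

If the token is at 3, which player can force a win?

A0 = {2}
A1: add {3} — 3 (Runner) has 3→2.
A2 = A1; e.g. 1 (Keeper) can still go to 4. Fixed point.
3 ∈ A1, so Runner can force the target.

Runner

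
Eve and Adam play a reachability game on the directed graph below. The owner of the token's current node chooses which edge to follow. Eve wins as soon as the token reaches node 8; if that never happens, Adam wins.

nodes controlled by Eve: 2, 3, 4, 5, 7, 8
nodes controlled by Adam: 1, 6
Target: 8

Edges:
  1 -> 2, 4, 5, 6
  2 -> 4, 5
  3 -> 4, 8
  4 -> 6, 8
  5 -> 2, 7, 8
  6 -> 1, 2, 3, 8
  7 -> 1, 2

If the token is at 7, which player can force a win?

Eve

A0 = {8}
A1: add {3, 4, 5} — 3 (Eve) has 3→8; 4 (Eve) has 4→8; 5 (Eve) has 5→8.
A2: add {2} — 2 (Eve) has 2→4.
A3: add {7} — 7 (Eve) has 7→2.
A4 = A3; e.g. 1 (Adam) can still go to 6. Fixed point.
7 ∈ A3, so Eve can force the target.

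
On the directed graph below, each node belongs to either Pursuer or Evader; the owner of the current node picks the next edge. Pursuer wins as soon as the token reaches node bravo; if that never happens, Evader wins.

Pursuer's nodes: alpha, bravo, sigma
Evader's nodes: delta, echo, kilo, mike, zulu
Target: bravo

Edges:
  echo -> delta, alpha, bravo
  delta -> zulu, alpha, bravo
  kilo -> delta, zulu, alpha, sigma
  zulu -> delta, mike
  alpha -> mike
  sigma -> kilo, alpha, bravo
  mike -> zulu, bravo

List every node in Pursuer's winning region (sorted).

A0 = {bravo}
A1: add {sigma} — sigma (Pursuer) has sigma→bravo.
A2 = A1; e.g. echo (Evader) can still go to delta. Fixed point.
Pursuer's winning region = {bravo, sigma}.

bravo, sigma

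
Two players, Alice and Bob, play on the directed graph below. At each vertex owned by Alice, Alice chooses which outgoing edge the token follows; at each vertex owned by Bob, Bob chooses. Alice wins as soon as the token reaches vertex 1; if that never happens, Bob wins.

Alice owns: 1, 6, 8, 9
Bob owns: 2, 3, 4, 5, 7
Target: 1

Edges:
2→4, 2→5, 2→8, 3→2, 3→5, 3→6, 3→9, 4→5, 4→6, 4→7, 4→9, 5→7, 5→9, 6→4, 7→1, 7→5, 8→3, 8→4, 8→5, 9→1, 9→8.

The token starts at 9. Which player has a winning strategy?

A0 = {1}
A1: add {9} — 9 (Alice) has 9→1.
A2 = A1; e.g. 2 (Bob) can still go to 4. Fixed point.
9 ∈ A1, so Alice can force the target.

Alice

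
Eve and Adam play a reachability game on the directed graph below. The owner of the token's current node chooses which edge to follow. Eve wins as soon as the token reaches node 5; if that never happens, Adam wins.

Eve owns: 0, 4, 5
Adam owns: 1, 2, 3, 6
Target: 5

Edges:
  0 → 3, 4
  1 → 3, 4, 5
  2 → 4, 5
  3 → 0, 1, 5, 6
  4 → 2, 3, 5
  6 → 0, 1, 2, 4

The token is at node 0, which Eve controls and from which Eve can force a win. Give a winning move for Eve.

4

A0 = {5}
A1: add {4} — 4 (Eve) has 4→5.
A2: add {0, 2} — 0 (Eve) has 0→4; 2 (Adam): all of {4, 5} already in.
A3 = A2; e.g. 1 (Adam) can still go to 3. Fixed point.
From 0, successor 4 is in the attractor (rank 1); the other successor 3 is not.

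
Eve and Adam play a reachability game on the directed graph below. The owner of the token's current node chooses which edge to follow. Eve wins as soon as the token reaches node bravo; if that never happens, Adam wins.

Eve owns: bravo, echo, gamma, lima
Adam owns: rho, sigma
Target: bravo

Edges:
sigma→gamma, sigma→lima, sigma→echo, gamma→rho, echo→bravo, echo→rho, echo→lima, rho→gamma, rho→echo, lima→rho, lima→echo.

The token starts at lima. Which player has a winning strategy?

Eve

A0 = {bravo}
A1: add {echo} — echo (Eve) has echo→bravo.
A2: add {lima} — lima (Eve) has lima→echo.
A3 = A2; e.g. gamma (Eve) has no edge into A2. Fixed point.
lima ∈ A2, so Eve can force the target.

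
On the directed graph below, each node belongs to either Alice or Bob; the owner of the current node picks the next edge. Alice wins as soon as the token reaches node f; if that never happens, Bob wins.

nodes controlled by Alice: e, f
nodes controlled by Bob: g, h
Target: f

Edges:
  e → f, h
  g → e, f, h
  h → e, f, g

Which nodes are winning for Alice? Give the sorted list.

e, f

A0 = {f}
A1: add {e} — e (Alice) has e→f.
A2 = A1; e.g. g (Bob) can still go to h. Fixed point.
Alice's winning region = {e, f}.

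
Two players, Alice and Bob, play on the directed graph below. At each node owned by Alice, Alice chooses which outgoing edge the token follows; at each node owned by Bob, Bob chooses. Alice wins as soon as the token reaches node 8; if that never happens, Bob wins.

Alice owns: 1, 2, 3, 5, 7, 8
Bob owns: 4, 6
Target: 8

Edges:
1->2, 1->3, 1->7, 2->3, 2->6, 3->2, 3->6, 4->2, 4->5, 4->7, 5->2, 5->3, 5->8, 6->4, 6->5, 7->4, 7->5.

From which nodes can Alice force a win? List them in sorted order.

1, 5, 7, 8

A0 = {8}
A1: add {5} — 5 (Alice) has 5→8.
A2: add {7} — 7 (Alice) has 7→5.
A3: add {1} — 1 (Alice) has 1→7.
A4 = A3; e.g. 2 (Alice) has no edge into A3. Fixed point.
Alice's winning region = {1, 5, 7, 8}.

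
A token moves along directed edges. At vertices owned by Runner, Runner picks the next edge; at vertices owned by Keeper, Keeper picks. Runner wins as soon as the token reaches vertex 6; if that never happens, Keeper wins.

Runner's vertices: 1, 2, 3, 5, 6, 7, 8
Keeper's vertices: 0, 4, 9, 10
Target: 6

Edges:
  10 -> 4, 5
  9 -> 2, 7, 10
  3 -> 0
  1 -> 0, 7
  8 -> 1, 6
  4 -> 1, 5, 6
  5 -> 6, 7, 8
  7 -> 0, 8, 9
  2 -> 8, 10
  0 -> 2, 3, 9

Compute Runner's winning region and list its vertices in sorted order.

1, 2, 4, 5, 6, 7, 8, 9, 10

A0 = {6}
A1: add {5, 8} — 5 (Runner) has 5→6; 8 (Runner) has 8→6.
A2: add {2, 7} — 2 (Runner) has 2→8; 7 (Runner) has 7→8.
A3: add {1} — 1 (Runner) has 1→7.
A4: add {4} — 4 (Keeper): all of {1, 5, 6} already in.
A5: add {10} — 10 (Keeper): all of {4, 5} already in.
A6: add {9} — 9 (Keeper): all of {2, 7, 10} already in.
A7 = A6; e.g. 0 (Keeper) can still go to 3. Fixed point.
Runner's winning region = {1, 2, 4, 5, 6, 7, 8, 9, 10}.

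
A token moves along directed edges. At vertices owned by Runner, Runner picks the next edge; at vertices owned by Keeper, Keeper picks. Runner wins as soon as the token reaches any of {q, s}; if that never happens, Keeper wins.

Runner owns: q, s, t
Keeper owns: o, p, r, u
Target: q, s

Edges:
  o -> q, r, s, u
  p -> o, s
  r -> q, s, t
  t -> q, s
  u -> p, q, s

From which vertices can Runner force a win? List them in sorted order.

A0 = {q, s}
A1: add {t} — t (Runner) has t→q.
A2: add {r} — r (Keeper): all of {q, s, t} already in.
A3 = A2; e.g. o (Keeper) can still go to u. Fixed point.
Runner's winning region = {q, r, s, t}.

q, r, s, t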